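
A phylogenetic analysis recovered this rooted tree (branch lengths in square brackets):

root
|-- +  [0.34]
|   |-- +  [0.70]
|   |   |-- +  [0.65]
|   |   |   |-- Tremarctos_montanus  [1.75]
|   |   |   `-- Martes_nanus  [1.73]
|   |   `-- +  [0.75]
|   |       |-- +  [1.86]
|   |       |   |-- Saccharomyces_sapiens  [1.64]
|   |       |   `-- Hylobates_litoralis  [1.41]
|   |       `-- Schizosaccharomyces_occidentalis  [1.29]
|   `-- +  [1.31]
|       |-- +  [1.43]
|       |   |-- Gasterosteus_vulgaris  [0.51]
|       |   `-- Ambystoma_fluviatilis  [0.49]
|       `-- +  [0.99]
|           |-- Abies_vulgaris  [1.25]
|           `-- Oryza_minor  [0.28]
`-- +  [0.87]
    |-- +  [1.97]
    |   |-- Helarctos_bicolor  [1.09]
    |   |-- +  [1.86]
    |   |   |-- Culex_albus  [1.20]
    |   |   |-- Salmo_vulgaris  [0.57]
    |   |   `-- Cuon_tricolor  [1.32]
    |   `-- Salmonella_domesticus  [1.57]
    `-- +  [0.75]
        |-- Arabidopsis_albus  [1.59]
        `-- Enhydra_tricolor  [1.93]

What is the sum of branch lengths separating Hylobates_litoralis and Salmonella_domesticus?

The path runs Hylobates_litoralis → … → MRCA → … → Salmonella_domesticus; the MRCA is the root of the tree.
Branch lengths along that path: 1.41 + 1.86 + 0.75 + 0.70 + 0.34 + 0.87 + 1.97 + 1.57 = 9.47.

9.47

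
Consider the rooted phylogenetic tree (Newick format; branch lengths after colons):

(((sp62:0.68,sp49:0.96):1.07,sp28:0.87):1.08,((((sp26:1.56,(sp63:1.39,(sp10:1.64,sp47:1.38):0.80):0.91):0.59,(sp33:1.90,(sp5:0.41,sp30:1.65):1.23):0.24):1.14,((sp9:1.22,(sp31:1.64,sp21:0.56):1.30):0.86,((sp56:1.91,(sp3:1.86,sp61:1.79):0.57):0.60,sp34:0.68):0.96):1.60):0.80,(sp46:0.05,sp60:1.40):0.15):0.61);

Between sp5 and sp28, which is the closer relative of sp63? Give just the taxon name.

sp5

The MRCA of sp63 and sp5 subtends ((sp26,(sp63,(sp10,sp47))),(sp33,(sp5,sp30))) (7 taxa).
The MRCA of sp63 and sp28 is the root, subtending the entire tree (19 taxa).
The first is nested inside the second, so sp63 shares a more recent common ancestor with sp5.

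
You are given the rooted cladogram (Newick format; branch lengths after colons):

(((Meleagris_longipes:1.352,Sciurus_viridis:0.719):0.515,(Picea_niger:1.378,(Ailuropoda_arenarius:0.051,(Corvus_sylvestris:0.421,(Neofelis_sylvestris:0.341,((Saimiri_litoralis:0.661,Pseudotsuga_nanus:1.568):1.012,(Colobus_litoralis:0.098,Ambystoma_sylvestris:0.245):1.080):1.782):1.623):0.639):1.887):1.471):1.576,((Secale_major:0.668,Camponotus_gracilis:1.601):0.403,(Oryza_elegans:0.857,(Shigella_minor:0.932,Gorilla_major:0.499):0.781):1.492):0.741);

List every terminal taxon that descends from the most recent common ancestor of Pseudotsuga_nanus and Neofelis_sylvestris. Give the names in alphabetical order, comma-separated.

Ambystoma_sylvestris, Colobus_litoralis, Neofelis_sylvestris, Pseudotsuga_nanus, Saimiri_litoralis

Tracing Pseudotsuga_nanus: it sits inside (Saimiri_litoralis,Pseudotsuga_nanus).
Tracing Neofelis_sylvestris: it sits inside (Neofelis_sylvestris,((Saimiri_litoralis,Pseudotsuga_nanus),(Colobus_litoralis,Ambystoma_sylvestris))).
The smallest clade enclosing both is (Neofelis_sylvestris,((Saimiri_litoralis,Pseudotsuga_nanus),(Colobus_litoralis,Ambystoma_sylvestris))); the answer is its 5 terminal taxa in alphabetical order.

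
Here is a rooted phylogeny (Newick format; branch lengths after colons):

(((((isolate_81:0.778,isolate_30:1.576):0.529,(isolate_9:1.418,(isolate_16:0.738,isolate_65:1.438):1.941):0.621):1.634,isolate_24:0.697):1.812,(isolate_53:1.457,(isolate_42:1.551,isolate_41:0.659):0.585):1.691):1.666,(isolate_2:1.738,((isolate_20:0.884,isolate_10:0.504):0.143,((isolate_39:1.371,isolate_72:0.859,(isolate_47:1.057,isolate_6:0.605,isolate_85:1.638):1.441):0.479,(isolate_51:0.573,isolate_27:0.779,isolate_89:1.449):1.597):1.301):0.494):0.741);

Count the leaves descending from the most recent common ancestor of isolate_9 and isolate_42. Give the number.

The MRCA of isolate_9 and isolate_42 is the node subtending ((((isolate_81,isolate_30),(isolate_9,(isolate_16,isolate_65))),isolate_24),(isolate_53,(isolate_42,isolate_41))).
That clade contains 9 terminal taxa: isolate_16, isolate_24, isolate_30, isolate_41, isolate_42, isolate_53, isolate_65, isolate_81, isolate_9.

9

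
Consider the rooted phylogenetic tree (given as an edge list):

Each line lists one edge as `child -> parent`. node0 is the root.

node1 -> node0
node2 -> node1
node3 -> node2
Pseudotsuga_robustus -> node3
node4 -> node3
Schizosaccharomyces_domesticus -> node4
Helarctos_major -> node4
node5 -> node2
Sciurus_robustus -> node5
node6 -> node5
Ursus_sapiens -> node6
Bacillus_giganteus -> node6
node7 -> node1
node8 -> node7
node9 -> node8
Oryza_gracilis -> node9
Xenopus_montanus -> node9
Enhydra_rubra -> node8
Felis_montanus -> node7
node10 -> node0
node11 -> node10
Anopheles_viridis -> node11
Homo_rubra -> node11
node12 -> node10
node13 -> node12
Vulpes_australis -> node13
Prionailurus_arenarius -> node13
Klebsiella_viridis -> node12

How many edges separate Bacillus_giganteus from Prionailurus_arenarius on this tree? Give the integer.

9

The MRCA of Bacillus_giganteus and Prionailurus_arenarius is the root of the tree.
From Bacillus_giganteus up to that node: 5 branches. From Prionailurus_arenarius up to the same node: 4 branches. Total: 5 + 4 = 9.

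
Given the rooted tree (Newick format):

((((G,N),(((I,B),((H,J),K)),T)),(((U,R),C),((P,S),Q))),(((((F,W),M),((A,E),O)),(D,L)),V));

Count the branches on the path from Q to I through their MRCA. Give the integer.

8

The MRCA of Q and I is the node subtending (((G,N),(((I,B),((H,J),K)),T)),(((U,R),C),((P,S),Q))).
From Q up to that node: 3 branches. From I up to the same node: 5 branches. Total: 3 + 5 = 8.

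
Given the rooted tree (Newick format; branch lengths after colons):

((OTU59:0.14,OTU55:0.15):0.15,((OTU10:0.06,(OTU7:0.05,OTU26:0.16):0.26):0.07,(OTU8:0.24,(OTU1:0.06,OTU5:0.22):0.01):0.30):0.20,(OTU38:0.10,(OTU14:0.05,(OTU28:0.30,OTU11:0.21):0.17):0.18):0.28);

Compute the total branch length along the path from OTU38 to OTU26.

1.07

The path runs OTU38 → … → MRCA → … → OTU26; the MRCA is the root of the tree.
Branch lengths along that path: 0.10 + 0.28 + 0.20 + 0.07 + 0.26 + 0.16 = 1.07.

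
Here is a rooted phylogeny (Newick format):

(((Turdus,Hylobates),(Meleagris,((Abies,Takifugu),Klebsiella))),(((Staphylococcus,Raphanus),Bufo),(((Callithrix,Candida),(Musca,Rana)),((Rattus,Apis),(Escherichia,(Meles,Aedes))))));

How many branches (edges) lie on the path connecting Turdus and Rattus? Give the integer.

The MRCA of Turdus and Rattus is the root of the tree.
From Turdus up to that node: 3 branches. From Rattus up to the same node: 5 branches. Total: 3 + 5 = 8.

8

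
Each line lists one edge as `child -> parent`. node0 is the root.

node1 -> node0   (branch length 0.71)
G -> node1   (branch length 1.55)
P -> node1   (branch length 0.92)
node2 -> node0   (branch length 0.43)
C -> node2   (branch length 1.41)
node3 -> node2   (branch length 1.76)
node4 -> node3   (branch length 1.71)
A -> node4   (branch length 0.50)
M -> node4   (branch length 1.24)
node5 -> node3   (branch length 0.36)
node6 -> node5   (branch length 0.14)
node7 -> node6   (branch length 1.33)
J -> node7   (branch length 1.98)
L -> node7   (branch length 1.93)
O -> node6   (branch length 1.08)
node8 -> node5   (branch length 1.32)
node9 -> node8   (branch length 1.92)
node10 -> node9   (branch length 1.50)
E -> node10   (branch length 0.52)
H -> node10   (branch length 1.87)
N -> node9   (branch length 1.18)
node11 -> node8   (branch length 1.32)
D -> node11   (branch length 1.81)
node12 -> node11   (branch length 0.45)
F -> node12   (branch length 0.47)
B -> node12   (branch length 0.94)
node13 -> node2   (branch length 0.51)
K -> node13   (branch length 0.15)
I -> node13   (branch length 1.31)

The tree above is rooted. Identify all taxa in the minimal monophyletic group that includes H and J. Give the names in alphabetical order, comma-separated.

B, D, E, F, H, J, L, N, O

Tracing H: it sits inside (E,H).
Tracing J: it sits inside (J,L).
The smallest clade enclosing both is (((J,L),O),(((E,H),N),(D,(F,B)))); the answer is its 9 terminal taxa in alphabetical order.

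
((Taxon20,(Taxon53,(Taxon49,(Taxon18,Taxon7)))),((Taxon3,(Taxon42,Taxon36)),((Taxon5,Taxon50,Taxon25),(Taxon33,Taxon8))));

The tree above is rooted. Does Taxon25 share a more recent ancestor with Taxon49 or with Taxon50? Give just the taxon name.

Taxon50

The MRCA of Taxon25 and Taxon50 subtends (Taxon5,Taxon50,Taxon25) (3 taxa).
The MRCA of Taxon25 and Taxon49 is the root, subtending the entire tree (13 taxa).
The first is nested inside the second, so Taxon25 shares a more recent common ancestor with Taxon50.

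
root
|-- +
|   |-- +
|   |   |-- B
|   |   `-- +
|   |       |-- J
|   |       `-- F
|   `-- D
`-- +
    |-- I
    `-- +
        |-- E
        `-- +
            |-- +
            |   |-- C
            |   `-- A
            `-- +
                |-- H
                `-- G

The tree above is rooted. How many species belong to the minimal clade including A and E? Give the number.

The MRCA of A and E is the node subtending (E,((C,A),(H,G))).
That clade contains 5 terminal taxa: A, C, E, G, H.

5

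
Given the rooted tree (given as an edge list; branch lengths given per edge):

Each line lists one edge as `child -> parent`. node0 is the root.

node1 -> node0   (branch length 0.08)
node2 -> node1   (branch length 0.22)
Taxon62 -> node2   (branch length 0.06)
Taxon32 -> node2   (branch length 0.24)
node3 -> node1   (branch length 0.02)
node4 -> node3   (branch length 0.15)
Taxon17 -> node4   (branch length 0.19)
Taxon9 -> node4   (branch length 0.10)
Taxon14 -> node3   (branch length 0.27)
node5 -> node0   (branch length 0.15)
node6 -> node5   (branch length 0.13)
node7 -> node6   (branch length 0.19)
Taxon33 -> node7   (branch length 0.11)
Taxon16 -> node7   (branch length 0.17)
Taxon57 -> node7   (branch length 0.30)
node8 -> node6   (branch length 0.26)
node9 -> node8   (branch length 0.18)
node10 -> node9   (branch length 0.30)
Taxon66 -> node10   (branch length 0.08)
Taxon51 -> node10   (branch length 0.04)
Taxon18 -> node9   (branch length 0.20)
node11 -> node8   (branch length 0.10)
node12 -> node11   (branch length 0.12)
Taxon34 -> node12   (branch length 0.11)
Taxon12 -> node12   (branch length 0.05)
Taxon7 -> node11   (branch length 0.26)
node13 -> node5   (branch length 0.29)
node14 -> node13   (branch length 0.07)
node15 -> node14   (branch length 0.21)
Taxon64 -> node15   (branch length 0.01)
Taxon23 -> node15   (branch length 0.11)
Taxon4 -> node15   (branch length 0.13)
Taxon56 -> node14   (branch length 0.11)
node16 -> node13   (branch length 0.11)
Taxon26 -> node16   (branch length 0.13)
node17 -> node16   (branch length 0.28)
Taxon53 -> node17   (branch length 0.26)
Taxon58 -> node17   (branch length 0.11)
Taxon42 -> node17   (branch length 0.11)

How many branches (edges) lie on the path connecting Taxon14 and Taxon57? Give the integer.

7

The MRCA of Taxon14 and Taxon57 is the root of the tree.
From Taxon14 up to that node: 3 branches. From Taxon57 up to the same node: 4 branches. Total: 3 + 4 = 7.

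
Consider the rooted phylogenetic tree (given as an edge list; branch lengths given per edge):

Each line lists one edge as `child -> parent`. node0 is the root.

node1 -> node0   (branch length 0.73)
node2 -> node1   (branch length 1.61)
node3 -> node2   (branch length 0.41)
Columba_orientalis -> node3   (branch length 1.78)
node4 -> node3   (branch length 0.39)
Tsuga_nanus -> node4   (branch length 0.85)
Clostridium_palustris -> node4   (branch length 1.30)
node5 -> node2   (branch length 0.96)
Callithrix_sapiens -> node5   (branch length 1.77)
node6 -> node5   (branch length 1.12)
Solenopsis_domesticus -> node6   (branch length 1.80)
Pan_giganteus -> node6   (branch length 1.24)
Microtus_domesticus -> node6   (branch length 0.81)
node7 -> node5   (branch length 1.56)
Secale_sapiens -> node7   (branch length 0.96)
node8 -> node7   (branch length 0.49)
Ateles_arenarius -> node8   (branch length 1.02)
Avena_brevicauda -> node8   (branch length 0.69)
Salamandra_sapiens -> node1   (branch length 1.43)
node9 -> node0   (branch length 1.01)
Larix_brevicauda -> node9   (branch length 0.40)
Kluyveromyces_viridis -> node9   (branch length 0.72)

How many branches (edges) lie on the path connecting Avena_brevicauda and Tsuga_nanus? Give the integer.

The MRCA of Avena_brevicauda and Tsuga_nanus is the node subtending ((Columba_orientalis,(Tsuga_nanus,Clostridium_palustris)),(Callithrix_sapiens,(Solenopsis_domesticus,Pan_giganteus,Microtus_domesticus),(Secale_sapiens,(Ateles_arenarius,Avena_brevicauda)))).
From Avena_brevicauda up to that node: 4 branches. From Tsuga_nanus up to the same node: 3 branches. Total: 4 + 3 = 7.

7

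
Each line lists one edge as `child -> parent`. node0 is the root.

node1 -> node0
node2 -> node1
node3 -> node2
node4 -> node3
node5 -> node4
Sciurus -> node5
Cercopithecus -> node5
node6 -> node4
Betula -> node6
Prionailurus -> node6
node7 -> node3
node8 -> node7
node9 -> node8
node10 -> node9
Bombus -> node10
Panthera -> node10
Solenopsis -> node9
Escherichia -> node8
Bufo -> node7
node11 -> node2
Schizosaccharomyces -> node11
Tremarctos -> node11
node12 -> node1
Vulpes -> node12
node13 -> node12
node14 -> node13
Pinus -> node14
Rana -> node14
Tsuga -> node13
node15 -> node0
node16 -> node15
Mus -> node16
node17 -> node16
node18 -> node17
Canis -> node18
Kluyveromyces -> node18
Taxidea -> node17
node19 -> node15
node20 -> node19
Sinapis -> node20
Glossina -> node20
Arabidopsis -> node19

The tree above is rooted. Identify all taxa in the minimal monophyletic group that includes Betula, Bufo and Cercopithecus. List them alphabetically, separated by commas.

Betula, Bombus, Bufo, Cercopithecus, Escherichia, Panthera, Prionailurus, Sciurus, Solenopsis

Tracing Betula: it sits inside (Betula,Prionailurus).
Tracing Bufo: it sits inside ((((Bombus,Panthera),Solenopsis),Escherichia),Bufo).
Tracing Cercopithecus: it sits inside (Sciurus,Cercopithecus).
The smallest clade enclosing all 3 is (((Sciurus,Cercopithecus),(Betula,Prionailurus)),((((Bombus,Panthera),Solenopsis),Escherichia),Bufo)); the answer is its 9 terminal taxa in alphabetical order.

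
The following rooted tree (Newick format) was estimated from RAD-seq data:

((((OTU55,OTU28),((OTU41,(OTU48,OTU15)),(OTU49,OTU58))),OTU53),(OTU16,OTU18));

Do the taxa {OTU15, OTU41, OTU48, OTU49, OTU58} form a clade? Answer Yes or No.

The most recent common ancestor of these taxa subtends ((OTU41,(OTU48,OTU15)),(OTU49,OTU58)).
That clade has exactly 5 tips — every listed taxon and nothing else — so the group is monophyletic.

Yes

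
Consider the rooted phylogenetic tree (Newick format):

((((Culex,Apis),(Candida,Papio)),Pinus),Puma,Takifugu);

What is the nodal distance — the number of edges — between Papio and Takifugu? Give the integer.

The MRCA of Papio and Takifugu is the root of the tree.
From Papio up to that node: 4 branches. From Takifugu up to the same node: 1 branch. Total: 4 + 1 = 5.

5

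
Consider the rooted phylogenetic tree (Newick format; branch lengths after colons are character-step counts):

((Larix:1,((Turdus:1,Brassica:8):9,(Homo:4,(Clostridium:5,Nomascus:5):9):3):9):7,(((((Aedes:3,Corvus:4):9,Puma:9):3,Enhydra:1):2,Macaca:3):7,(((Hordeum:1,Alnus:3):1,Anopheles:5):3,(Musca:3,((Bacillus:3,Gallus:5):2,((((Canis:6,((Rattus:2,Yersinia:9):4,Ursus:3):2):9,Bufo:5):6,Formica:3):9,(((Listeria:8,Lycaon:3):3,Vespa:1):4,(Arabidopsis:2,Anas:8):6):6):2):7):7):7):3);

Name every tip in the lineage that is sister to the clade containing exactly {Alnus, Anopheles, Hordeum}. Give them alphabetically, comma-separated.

Anas, Arabidopsis, Bacillus, Bufo, Canis, Formica, Gallus, Listeria, Lycaon, Musca, Rattus, Ursus, Vespa, Yersinia

The clade containing exactly {Alnus, Anopheles, Hordeum} attaches to the tree at the node subtending (((Hordeum,Alnus),Anopheles),(Musca,((Bacillus,Gallus),((((Canis,((Rattus,Yersinia),Ursus)),Bufo),Formica),(((Listeria,Lycaon),Vespa),(Arabidopsis,Anas)))))).
The other lineage descending from that same node — the sister group — is (Musca,((Bacillus,Gallus),((((Canis,((Rattus,Yersinia),Ursus)),Bufo),Formica),(((Listeria,Lycaon),Vespa),(Arabidopsis,Anas))))); its 14 tips in alphabetical order are the answer.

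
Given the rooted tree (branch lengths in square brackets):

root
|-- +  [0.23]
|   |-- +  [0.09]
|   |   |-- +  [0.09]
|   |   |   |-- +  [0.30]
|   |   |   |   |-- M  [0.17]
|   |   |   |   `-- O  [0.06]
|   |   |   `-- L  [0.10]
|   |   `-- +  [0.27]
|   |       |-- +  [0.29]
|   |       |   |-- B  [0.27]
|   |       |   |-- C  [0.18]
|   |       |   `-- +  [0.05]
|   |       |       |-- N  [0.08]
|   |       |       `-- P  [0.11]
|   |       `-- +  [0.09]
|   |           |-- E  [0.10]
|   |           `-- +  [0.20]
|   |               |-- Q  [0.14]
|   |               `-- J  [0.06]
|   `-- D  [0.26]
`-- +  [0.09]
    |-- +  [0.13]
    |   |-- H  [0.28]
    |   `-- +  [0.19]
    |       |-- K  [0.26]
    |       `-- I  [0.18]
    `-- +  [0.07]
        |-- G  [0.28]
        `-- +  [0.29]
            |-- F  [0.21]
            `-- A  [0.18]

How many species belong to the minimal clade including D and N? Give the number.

The MRCA of D and N is the node subtending ((((M,O),L),((B,C,(N,P)),(E,(Q,J)))),D).
That clade contains 11 terminal taxa: B, C, D, E, J, L, M, N, O, P, Q.

11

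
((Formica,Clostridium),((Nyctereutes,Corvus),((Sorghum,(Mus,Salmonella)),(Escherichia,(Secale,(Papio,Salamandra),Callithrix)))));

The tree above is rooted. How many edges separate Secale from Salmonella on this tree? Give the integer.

6

The MRCA of Secale and Salmonella is the node subtending ((Sorghum,(Mus,Salmonella)),(Escherichia,(Secale,(Papio,Salamandra),Callithrix))).
From Secale up to that node: 3 branches. From Salmonella up to the same node: 3 branches. Total: 3 + 3 = 6.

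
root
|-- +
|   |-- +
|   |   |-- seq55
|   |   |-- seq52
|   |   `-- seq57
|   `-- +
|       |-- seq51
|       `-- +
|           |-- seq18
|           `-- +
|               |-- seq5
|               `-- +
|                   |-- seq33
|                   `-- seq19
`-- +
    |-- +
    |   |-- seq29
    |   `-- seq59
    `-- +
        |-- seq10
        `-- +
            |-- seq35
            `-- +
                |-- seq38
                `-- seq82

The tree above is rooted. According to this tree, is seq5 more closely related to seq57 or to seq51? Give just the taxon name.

The MRCA of seq5 and seq51 subtends (seq51,(seq18,(seq5,(seq33,seq19)))) (5 taxa).
The MRCA of seq5 and seq57 subtends ((seq55,seq52,seq57),(seq51,(seq18,(seq5,(seq33,seq19))))) (8 taxa).
The first is nested inside the second, so seq5 shares a more recent common ancestor with seq51.

seq51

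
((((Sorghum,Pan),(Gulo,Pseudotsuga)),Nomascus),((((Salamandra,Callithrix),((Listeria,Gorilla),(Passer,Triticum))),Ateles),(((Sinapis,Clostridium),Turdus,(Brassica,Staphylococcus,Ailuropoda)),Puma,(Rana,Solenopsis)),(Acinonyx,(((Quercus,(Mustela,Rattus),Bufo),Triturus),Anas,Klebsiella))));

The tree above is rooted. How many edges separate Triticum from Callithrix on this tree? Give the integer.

The MRCA of Triticum and Callithrix is the node subtending ((Salamandra,Callithrix),((Listeria,Gorilla),(Passer,Triticum))).
From Triticum up to that node: 3 branches. From Callithrix up to the same node: 2 branches. Total: 3 + 2 = 5.

5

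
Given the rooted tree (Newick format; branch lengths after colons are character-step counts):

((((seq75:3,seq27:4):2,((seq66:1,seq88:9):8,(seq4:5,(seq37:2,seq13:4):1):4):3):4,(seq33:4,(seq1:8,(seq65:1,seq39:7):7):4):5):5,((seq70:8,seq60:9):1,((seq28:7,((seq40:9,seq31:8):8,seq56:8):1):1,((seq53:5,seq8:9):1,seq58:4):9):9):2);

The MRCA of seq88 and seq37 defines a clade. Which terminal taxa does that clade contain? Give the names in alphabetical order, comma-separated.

Tracing seq88: it sits inside (seq66,seq88).
Tracing seq37: it sits inside (seq37,seq13).
The smallest clade enclosing both is ((seq66,seq88),(seq4,(seq37,seq13))); the answer is its 5 terminal taxa in alphabetical order.

seq13, seq37, seq4, seq66, seq88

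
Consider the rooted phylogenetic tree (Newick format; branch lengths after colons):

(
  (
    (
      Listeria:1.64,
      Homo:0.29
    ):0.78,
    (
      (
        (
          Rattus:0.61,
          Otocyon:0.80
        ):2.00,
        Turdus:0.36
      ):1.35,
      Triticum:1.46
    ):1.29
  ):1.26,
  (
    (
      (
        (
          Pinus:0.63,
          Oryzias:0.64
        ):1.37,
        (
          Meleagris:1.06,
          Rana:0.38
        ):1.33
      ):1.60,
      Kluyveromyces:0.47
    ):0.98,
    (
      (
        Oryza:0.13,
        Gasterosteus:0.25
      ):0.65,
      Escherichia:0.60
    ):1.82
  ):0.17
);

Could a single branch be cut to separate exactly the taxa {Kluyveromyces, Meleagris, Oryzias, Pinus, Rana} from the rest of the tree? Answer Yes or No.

Yes

The most recent common ancestor of these taxa subtends (((Pinus,Oryzias),(Meleagris,Rana)),Kluyveromyces).
That clade has exactly 5 tips — every listed taxon and nothing else — so the group is monophyletic.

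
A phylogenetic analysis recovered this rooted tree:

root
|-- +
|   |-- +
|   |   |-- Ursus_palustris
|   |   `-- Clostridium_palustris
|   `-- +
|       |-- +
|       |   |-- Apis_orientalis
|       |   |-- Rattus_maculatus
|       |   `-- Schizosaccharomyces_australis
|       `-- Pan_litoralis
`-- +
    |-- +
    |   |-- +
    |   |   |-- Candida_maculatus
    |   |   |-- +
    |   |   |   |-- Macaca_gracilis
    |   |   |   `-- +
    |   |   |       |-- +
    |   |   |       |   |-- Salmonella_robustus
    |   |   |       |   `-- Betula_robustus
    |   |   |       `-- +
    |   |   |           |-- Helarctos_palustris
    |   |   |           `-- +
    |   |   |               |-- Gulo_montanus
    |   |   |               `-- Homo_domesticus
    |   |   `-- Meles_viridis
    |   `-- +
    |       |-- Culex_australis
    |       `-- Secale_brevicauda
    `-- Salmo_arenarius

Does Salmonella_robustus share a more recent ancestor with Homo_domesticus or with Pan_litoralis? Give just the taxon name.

The MRCA of Salmonella_robustus and Homo_domesticus subtends ((Salmonella_robustus,Betula_robustus),(Helarctos_palustris,(Gulo_montanus,Homo_domesticus))) (5 taxa).
The MRCA of Salmonella_robustus and Pan_litoralis is the root, subtending the entire tree (17 taxa).
The first is nested inside the second, so Salmonella_robustus shares a more recent common ancestor with Homo_domesticus.

Homo_domesticus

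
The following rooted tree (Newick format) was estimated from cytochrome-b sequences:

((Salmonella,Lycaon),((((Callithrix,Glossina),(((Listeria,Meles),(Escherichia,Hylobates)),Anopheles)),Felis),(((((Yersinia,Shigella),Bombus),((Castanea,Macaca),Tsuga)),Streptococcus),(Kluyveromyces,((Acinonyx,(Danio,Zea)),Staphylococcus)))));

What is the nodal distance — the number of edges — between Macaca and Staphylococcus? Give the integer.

The MRCA of Macaca and Staphylococcus is the node subtending (((((Yersinia,Shigella),Bombus),((Castanea,Macaca),Tsuga)),Streptococcus),(Kluyveromyces,((Acinonyx,(Danio,Zea)),Staphylococcus))).
From Macaca up to that node: 5 branches. From Staphylococcus up to the same node: 3 branches. Total: 5 + 3 = 8.

8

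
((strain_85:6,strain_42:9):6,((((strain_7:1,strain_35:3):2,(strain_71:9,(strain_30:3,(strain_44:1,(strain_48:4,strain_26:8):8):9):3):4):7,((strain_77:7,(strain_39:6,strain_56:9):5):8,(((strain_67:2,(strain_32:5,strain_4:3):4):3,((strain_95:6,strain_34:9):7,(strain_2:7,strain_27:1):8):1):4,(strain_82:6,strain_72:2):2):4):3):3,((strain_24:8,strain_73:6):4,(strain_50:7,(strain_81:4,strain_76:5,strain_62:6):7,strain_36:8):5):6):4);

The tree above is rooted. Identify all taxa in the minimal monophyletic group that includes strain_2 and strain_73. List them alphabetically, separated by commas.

Tracing strain_2: it sits inside (strain_2,strain_27).
Tracing strain_73: it sits inside (strain_24,strain_73).
The smallest clade enclosing both is ((((strain_7,strain_35),(strain_71,(strain_30,(strain_44,(strain_48,strain_26))))),((strain_77,(strain_39,strain_56)),(((strain_67,(strain_32,strain_4)),((strain_95,strain_34),(strain_2,strain_27))),(strain_82,strain_72)))),((strain_24,strain_73),(strain_50,(strain_81,strain_76,strain_62),strain_36))); the answer is its 26 terminal taxa in alphabetical order.

strain_2, strain_24, strain_26, strain_27, strain_30, strain_32, strain_34, strain_35, strain_36, strain_39, strain_4, strain_44, strain_48, strain_50, strain_56, strain_62, strain_67, strain_7, strain_71, strain_72, strain_73, strain_76, strain_77, strain_81, strain_82, strain_95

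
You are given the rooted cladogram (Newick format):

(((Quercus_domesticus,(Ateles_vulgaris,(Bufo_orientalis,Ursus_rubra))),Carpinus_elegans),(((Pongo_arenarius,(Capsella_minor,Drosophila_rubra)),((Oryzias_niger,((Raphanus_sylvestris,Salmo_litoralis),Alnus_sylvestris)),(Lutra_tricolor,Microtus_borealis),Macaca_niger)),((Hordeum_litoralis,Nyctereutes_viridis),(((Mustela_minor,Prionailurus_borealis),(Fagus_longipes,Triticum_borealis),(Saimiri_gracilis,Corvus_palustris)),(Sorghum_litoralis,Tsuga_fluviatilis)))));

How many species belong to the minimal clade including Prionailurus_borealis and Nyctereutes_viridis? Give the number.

The MRCA of Prionailurus_borealis and Nyctereutes_viridis is the node subtending ((Hordeum_litoralis,Nyctereutes_viridis),(((Mustela_minor,Prionailurus_borealis),(Fagus_longipes,Triticum_borealis),(Saimiri_gracilis,Corvus_palustris)),(Sorghum_litoralis,Tsuga_fluviatilis))).
That clade contains 10 terminal taxa: Corvus_palustris, Fagus_longipes, Hordeum_litoralis, Mustela_minor, Nyctereutes_viridis, Prionailurus_borealis, Saimiri_gracilis, Sorghum_litoralis, Triticum_borealis, Tsuga_fluviatilis.

10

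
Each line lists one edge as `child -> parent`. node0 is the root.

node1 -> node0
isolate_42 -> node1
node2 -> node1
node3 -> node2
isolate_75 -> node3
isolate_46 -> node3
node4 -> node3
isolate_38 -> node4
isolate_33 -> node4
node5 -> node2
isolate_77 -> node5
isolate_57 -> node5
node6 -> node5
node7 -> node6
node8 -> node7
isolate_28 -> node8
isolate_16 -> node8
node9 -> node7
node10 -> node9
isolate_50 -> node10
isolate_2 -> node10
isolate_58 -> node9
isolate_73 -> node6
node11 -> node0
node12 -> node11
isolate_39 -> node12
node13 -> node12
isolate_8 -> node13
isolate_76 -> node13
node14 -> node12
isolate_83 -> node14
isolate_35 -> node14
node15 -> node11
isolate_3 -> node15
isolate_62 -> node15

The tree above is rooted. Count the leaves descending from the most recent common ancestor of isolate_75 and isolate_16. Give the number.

12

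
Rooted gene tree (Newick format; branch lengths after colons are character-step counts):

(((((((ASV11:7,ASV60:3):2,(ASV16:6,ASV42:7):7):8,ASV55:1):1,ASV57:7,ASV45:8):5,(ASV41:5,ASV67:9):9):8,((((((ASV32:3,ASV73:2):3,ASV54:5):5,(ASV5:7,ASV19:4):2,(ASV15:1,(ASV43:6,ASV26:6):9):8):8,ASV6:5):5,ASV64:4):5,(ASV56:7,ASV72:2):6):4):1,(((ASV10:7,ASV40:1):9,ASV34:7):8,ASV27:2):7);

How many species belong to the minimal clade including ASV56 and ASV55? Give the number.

21

The MRCA of ASV56 and ASV55 is the node subtending ((((((ASV11,ASV60),(ASV16,ASV42)),ASV55),ASV57,ASV45),(ASV41,ASV67)),((((((ASV32,ASV73),ASV54),(ASV5,ASV19),(ASV15,(ASV43,ASV26))),ASV6),ASV64),(ASV56,ASV72))).
That clade contains 21 terminal taxa: ASV11, ASV15, ASV16, ASV19, ASV26, ASV32, ASV41, ASV42, ASV43, ASV45, ASV5, ASV54, ASV55, ASV56, ASV57, ASV6, ASV60, ASV64, ASV67, ASV72, ASV73.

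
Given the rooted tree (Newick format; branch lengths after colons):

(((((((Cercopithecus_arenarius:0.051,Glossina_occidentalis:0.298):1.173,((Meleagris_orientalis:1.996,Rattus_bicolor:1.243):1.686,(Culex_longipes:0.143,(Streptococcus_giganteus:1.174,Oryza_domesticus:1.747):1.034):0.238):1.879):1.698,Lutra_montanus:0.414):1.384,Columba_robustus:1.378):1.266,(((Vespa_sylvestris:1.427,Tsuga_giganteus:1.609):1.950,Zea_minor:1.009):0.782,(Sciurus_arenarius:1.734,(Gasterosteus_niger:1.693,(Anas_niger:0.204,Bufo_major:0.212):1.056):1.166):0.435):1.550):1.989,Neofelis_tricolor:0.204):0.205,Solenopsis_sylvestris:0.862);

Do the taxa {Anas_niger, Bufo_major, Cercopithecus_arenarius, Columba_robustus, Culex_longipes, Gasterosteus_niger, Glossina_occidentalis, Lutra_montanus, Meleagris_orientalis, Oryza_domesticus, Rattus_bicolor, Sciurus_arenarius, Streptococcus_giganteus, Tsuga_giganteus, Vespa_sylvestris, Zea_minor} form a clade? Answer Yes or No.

Yes

The most recent common ancestor of these taxa subtends (((((Cercopithecus_arenarius,Glossina_occidentalis),((Meleagris_orientalis,Rattus_bicolor),(Culex_longipes,(Streptococcus_giganteus,Oryza_domesticus)))),Lutra_montanus),Columba_robustus),(((Vespa_sylvestris,Tsuga_giganteus),Zea_minor),(Sciurus_arenarius,(Gasterosteus_niger,(Anas_niger,Bufo_major))))).
That clade has exactly 16 tips — every listed taxon and nothing else — so the group is monophyletic.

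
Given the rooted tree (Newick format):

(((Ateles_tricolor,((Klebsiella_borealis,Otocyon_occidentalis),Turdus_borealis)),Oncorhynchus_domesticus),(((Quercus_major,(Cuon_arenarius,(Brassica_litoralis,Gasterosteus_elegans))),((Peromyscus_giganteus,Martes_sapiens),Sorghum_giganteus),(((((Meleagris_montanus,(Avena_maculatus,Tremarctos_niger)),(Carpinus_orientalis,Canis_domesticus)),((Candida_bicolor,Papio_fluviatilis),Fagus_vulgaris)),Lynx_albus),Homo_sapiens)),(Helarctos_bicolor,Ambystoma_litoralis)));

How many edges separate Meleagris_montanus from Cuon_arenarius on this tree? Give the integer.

The MRCA of Meleagris_montanus and Cuon_arenarius is the node subtending ((Quercus_major,(Cuon_arenarius,(Brassica_litoralis,Gasterosteus_elegans))),((Peromyscus_giganteus,Martes_sapiens),Sorghum_giganteus),(((((Meleagris_montanus,(Avena_maculatus,Tremarctos_niger)),(Carpinus_orientalis,Canis_domesticus)),((Candida_bicolor,Papio_fluviatilis),Fagus_vulgaris)),Lynx_albus),Homo_sapiens)).
From Meleagris_montanus up to that node: 6 branches. From Cuon_arenarius up to the same node: 3 branches. Total: 6 + 3 = 9.

9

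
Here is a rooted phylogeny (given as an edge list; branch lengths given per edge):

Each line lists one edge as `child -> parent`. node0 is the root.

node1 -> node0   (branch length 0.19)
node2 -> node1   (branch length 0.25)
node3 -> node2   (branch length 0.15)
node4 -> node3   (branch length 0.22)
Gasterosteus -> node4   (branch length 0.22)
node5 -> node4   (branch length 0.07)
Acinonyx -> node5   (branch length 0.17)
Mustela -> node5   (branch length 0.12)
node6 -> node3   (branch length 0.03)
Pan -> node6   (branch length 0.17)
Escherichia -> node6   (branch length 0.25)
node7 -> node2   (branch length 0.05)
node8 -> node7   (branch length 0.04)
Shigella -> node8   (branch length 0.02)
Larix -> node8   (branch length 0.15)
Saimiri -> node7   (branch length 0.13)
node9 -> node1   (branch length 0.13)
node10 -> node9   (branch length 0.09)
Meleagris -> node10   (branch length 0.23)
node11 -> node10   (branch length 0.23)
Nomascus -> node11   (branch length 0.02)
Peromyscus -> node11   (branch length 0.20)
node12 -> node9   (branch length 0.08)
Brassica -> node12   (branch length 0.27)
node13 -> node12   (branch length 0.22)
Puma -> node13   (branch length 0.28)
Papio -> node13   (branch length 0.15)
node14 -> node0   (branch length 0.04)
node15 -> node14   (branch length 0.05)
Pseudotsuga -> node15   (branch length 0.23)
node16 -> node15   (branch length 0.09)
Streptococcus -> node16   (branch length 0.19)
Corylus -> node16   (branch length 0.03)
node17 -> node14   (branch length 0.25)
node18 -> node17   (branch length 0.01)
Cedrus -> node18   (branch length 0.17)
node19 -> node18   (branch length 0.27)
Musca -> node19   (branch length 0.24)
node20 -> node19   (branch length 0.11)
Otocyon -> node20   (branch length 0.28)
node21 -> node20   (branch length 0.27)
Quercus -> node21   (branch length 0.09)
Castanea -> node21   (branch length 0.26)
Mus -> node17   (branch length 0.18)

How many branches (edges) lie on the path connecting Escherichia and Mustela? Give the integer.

5

The MRCA of Escherichia and Mustela is the node subtending ((Gasterosteus,(Acinonyx,Mustela)),(Pan,Escherichia)).
From Escherichia up to that node: 2 branches. From Mustela up to the same node: 3 branches. Total: 2 + 3 = 5.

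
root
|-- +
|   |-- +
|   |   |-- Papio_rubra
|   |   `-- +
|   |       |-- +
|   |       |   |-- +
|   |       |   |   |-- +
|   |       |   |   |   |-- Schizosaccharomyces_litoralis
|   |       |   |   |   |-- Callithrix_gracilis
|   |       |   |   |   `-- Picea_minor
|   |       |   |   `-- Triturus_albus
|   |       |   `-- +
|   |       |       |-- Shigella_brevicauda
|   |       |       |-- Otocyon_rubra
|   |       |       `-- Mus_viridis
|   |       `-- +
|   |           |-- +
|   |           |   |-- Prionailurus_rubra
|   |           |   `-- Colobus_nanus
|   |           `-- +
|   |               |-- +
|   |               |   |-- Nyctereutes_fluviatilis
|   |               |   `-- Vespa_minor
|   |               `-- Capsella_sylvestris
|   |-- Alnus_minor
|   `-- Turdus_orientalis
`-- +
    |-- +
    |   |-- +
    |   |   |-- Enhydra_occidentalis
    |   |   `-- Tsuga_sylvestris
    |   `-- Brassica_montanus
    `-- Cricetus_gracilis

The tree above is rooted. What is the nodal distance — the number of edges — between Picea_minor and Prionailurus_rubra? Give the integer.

7

The MRCA of Picea_minor and Prionailurus_rubra is the node subtending ((((Schizosaccharomyces_litoralis,Callithrix_gracilis,Picea_minor),Triturus_albus),(Shigella_brevicauda,Otocyon_rubra,Mus_viridis)),((Prionailurus_rubra,Colobus_nanus),((Nyctereutes_fluviatilis,Vespa_minor),Capsella_sylvestris))).
From Picea_minor up to that node: 4 branches. From Prionailurus_rubra up to the same node: 3 branches. Total: 4 + 3 = 7.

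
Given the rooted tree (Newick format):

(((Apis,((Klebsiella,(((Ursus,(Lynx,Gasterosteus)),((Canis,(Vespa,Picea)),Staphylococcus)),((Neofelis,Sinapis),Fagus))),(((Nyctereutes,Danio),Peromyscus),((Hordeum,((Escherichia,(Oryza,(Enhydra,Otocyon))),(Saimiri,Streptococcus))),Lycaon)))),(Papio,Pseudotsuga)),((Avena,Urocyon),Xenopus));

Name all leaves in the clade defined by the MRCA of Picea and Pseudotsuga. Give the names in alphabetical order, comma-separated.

Tracing Picea: it sits inside (Vespa,Picea).
Tracing Pseudotsuga: it sits inside (Papio,Pseudotsuga).
The smallest clade enclosing both is ((Apis,((Klebsiella,(((Ursus,(Lynx,Gasterosteus)),((Canis,(Vespa,Picea)),Staphylococcus)),((Neofelis,Sinapis),Fagus))),(((Nyctereutes,Danio),Peromyscus),((Hordeum,((Escherichia,(Oryza,(Enhydra,Otocyon))),(Saimiri,Streptococcus))),Lycaon)))),(Papio,Pseudotsuga)); the answer is its 25 terminal taxa in alphabetical order.

Apis, Canis, Danio, Enhydra, Escherichia, Fagus, Gasterosteus, Hordeum, Klebsiella, Lycaon, Lynx, Neofelis, Nyctereutes, Oryza, Otocyon, Papio, Peromyscus, Picea, Pseudotsuga, Saimiri, Sinapis, Staphylococcus, Streptococcus, Ursus, Vespa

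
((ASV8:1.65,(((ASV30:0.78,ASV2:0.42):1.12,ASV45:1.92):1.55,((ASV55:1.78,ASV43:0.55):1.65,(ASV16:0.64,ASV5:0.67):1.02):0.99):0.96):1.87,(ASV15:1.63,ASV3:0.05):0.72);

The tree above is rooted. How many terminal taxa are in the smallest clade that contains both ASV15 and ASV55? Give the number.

The MRCA of ASV15 and ASV55 is the root, so the clade is the entire tree.
That clade contains 10 terminal taxa: ASV15, ASV16, ASV2, ASV3, ASV30, ASV43, ASV45, ASV5, ASV55, ASV8.

10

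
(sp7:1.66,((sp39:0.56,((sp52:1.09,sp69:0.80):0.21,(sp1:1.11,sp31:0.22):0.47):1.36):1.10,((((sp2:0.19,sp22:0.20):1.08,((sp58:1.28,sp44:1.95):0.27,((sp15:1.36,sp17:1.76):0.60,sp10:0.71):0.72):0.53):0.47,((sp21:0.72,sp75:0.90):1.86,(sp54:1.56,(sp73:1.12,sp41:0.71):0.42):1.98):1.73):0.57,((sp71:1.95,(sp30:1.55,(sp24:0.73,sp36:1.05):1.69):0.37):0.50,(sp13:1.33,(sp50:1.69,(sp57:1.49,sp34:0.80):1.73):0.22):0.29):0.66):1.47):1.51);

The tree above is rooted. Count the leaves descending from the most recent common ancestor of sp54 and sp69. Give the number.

25

The MRCA of sp54 and sp69 is the node subtending ((sp39,((sp52,sp69),(sp1,sp31))),((((sp2,sp22),((sp58,sp44),((sp15,sp17),sp10))),((sp21,sp75),(sp54,(sp73,sp41)))),((sp71,(sp30,(sp24,sp36))),(sp13,(sp50,(sp57,sp34)))))).
That clade contains 25 terminal taxa: sp1, sp10, sp13, sp15, sp17, sp2, sp21, sp22, sp24, sp30, sp31, sp34, sp36, sp39, sp41, sp44, sp50, sp52, sp54, sp57, sp58, sp69, sp71, sp73, sp75.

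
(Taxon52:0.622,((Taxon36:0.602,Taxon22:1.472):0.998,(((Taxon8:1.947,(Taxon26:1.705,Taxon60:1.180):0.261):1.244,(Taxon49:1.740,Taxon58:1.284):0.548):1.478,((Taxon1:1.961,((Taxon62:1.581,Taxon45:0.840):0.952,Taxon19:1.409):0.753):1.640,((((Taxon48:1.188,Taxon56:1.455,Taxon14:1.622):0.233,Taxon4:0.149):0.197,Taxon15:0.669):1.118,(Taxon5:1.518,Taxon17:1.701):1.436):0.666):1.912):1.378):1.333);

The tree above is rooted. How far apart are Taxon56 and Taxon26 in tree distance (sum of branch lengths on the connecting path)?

10.269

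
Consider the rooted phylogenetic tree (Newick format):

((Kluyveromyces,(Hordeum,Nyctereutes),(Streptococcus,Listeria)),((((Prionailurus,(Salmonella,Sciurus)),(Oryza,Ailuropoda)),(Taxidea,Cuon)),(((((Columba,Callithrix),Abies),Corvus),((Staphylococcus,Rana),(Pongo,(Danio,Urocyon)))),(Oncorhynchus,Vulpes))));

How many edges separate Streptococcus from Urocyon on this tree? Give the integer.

The MRCA of Streptococcus and Urocyon is the root of the tree.
From Streptococcus up to that node: 3 branches. From Urocyon up to the same node: 7 branches. Total: 3 + 7 = 10.

10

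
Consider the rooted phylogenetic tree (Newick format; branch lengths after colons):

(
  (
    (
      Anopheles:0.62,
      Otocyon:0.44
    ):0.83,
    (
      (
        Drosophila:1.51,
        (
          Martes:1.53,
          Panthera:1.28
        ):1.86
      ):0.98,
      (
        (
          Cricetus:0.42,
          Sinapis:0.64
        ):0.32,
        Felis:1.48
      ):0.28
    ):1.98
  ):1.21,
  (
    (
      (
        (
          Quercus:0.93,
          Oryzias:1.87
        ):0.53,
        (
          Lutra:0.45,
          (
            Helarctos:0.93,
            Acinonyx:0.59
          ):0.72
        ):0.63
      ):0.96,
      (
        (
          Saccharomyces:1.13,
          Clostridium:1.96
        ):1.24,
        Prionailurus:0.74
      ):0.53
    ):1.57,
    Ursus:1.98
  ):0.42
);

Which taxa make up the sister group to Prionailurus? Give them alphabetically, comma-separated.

Clostridium, Saccharomyces

Prionailurus attaches to the tree at the node subtending ((Saccharomyces,Clostridium),Prionailurus).
The other lineage descending from that same node — the sister group — is (Saccharomyces,Clostridium); its 2 tips in alphabetical order are the answer.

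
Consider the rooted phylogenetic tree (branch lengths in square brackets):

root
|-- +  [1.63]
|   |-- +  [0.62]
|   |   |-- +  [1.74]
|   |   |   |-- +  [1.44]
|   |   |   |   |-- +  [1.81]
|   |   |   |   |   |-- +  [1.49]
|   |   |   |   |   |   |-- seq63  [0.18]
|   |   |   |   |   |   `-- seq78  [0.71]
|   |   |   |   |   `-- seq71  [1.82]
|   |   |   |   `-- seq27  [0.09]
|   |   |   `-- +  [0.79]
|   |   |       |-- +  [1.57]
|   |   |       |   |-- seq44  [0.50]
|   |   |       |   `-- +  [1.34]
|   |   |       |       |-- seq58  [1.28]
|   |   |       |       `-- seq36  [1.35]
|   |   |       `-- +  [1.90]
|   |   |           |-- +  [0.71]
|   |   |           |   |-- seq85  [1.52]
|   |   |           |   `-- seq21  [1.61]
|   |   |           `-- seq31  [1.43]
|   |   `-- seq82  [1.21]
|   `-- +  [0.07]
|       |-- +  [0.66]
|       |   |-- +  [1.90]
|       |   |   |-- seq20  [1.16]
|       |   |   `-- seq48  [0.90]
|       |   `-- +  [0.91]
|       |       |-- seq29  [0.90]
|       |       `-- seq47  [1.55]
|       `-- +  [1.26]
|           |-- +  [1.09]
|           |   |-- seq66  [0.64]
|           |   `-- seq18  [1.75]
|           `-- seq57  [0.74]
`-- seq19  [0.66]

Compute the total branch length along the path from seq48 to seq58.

The path runs seq48 → … → MRCA → … → seq58; the MRCA is the node subtending ((((((seq63,seq78),seq71),seq27),((seq44,(seq58,seq36)),((seq85,seq21),seq31))),seq82),(((seq20,seq48),(seq29,seq47)),((seq66,seq18),seq57))).
Branch lengths along that path: 0.90 + 1.90 + 0.66 + 0.07 + 0.62 + 1.74 + 0.79 + 1.57 + 1.34 + 1.28 = 10.87.

10.87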